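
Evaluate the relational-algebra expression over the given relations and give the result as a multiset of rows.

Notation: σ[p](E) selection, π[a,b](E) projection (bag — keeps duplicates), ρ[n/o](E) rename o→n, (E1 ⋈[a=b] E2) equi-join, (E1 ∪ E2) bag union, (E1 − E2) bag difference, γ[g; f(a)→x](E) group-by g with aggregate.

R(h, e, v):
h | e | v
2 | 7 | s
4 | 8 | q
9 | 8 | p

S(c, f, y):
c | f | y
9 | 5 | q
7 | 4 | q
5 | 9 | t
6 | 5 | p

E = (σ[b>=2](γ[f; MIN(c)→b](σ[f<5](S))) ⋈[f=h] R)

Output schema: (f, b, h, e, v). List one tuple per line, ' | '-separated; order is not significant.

Per-node cardinality:
  S → 4
  σ[f<5](S) → 1
  γ[f; MIN(c)→b](σ[f<5](S)) → 1
  σ[b>=2](γ[f; MIN(c)→b](σ[f<5](S))) → 1
  R → 3
  (σ[b>=2](γ[f; MIN(c)→b](σ[f<5](S))) ⋈[f=h] R) → 1

== RESULT ==
f | b | h | e | v
4 | 7 | 4 | 8 | q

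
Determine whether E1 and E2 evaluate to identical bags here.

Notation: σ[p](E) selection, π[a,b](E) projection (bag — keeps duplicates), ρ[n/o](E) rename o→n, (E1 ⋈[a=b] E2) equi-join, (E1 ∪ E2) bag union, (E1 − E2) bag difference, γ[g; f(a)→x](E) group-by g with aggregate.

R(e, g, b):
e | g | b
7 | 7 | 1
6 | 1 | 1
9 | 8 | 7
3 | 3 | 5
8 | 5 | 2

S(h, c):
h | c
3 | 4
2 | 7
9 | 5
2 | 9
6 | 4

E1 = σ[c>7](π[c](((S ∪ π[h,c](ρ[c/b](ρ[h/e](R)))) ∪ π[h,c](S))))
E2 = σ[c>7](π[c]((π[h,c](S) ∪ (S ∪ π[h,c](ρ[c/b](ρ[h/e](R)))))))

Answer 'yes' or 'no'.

E1 subexpression sizes:
  S → 5
  R → 5
  ρ[h/e](R) → 5
  ρ[c/b](ρ[h/e](R)) → 5
  π[h,c](ρ[c/b](ρ[h/e](R))) → 5
  (S ∪ π[h,c](ρ[c/b](ρ[h/e](R)))) → 10
  S → 5
  π[h,c](S) → 5
  ((S ∪ π[h,c](ρ[c/b](ρ[h/e](R)))) ∪ π[h,c](S)) → 15
  π[c](((S ∪ π[h,c](ρ[c/b](ρ[h/e](R)))) ∪ π[h,c](S))) → 15
  σ[c>7](π[c](((S ∪ π[h,c](ρ[c/b](ρ[h/e](R)))) ∪ π[h,c](S)))) → 2
E2 subexpression sizes:
  S → 5
  π[h,c](S) → 5
  S → 5
  R → 5
  ρ[h/e](R) → 5
  ρ[c/b](ρ[h/e](R)) → 5
  π[h,c](ρ[c/b](ρ[h/e](R))) → 5
  (S ∪ π[h,c](ρ[c/b](ρ[h/e](R)))) → 10
  (π[h,c](S) ∪ (S ∪ π[h,c](ρ[c/b](ρ[h/e](R))))) → 15
  π[c]((π[h,c](S) ∪ (S ∪ π[h,c](ρ[c/b](ρ[h/e](R)))))) → 15
  σ[c>7](π[c]((π[h,c](S) ∪ (S ∪ π[h,c](ρ[c/b](ρ[h/e](R))))))) → 2

E1 and E2 produce the same multiset:
c
9
9

yes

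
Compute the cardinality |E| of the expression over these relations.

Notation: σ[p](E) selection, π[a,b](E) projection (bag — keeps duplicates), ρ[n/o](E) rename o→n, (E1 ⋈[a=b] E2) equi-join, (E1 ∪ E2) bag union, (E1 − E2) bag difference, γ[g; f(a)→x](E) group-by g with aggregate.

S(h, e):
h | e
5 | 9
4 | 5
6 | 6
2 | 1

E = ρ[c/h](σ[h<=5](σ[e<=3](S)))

Per-node cardinality:
  S → 4
  σ[e<=3](S) → 1
  σ[h<=5](σ[e<=3](S)) → 1
  ρ[c/h](σ[h<=5](σ[e<=3](S))) → 1

|E| = 1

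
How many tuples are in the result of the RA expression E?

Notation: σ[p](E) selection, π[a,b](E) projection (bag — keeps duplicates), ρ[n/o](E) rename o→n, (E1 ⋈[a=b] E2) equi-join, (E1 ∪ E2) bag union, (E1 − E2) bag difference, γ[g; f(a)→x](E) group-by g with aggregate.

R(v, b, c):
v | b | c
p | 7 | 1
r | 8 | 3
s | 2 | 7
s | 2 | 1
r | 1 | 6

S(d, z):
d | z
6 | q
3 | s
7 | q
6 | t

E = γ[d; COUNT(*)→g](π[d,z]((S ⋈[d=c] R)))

Per-node cardinality:
  S → 4
  R → 5
  (S ⋈[d=c] R) → 4
  π[d,z]((S ⋈[d=c] R)) → 4
  γ[d; COUNT(*)→g](π[d,z]((S ⋈[d=c] R))) → 3

|E| = 3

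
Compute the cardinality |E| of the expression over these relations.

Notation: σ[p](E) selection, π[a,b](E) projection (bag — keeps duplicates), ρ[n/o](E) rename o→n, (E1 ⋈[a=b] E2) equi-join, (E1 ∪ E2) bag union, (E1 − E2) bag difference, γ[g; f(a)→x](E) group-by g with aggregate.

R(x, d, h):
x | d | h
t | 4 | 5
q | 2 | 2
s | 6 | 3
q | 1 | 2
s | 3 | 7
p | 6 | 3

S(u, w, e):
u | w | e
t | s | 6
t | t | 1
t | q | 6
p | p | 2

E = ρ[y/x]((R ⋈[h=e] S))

Row counts bottom-up:
  R → 6
  S → 4
  (R ⋈[h=e] S) → 2
  ρ[y/x]((R ⋈[h=e] S)) → 2

|E| = 2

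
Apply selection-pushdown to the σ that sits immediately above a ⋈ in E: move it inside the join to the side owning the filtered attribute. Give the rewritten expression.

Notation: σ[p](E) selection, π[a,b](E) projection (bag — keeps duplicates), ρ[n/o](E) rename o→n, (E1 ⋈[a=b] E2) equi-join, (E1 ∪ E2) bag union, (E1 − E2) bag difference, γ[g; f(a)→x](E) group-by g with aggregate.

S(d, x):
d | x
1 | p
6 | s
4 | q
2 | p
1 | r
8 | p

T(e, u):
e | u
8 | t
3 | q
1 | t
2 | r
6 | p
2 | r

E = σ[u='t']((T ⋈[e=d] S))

σ filters on u, owned by the left side.
E' = (σ[u='t'](T) ⋈[e=d] S)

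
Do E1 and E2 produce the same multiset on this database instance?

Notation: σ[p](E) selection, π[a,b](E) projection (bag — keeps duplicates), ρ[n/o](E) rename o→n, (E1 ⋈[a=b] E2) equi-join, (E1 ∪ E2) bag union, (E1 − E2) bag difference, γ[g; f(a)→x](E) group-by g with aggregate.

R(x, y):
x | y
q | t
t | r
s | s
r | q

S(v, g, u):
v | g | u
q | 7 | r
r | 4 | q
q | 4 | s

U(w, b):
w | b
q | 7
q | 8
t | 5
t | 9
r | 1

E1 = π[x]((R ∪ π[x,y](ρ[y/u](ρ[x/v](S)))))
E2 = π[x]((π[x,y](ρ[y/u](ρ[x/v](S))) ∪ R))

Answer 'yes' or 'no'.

E1 row counts bottom-up:
  R → 4
  S → 3
  ρ[x/v](S) → 3
  ρ[y/u](ρ[x/v](S)) → 3
  π[x,y](ρ[y/u](ρ[x/v](S))) → 3
  (R ∪ π[x,y](ρ[y/u](ρ[x/v](S)))) → 7
  π[x]((R ∪ π[x,y](ρ[y/u](ρ[x/v](S))))) → 7
E2 row counts bottom-up:
  S → 3
  ρ[x/v](S) → 3
  ρ[y/u](ρ[x/v](S)) → 3
  π[x,y](ρ[y/u](ρ[x/v](S))) → 3
  R → 4
  (π[x,y](ρ[y/u](ρ[x/v](S))) ∪ R) → 7
  π[x]((π[x,y](ρ[y/u](ρ[x/v](S))) ∪ R)) → 7

E1 and E2 produce the same multiset:
x
q
q
q
r
r
s
t

yes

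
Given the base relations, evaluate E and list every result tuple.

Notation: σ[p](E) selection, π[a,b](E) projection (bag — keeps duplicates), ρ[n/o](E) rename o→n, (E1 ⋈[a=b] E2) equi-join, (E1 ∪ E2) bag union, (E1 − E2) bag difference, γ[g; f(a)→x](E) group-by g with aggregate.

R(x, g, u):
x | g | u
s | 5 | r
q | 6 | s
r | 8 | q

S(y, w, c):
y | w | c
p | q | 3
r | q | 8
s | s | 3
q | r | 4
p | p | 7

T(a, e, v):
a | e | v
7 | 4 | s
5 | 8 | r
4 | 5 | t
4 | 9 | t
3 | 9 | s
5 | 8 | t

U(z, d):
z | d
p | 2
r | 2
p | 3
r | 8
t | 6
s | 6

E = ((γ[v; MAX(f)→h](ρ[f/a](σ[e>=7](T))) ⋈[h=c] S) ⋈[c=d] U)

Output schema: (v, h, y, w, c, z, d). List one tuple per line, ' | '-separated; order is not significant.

Per-node cardinality:
  T → 6
  σ[e>=7](T) → 4
  ρ[f/a](σ[e>=7](T)) → 4
  γ[v; MAX(f)→h](ρ[f/a](σ[e>=7](T))) → 3
  S → 5
  (γ[v; MAX(f)→h](ρ[f/a](σ[e>=7](T))) ⋈[h=c] S) → 2
  U → 6
  ((γ[v; MAX(f)→h](ρ[f/a](σ[e>=7](T))) ⋈[h=c] S) ⋈[c=d] U) → 2

== RESULT ==
v | h | y | w | c | z | d
s | 3 | p | q | 3 | p | 3
s | 3 | s | s | 3 | p | 3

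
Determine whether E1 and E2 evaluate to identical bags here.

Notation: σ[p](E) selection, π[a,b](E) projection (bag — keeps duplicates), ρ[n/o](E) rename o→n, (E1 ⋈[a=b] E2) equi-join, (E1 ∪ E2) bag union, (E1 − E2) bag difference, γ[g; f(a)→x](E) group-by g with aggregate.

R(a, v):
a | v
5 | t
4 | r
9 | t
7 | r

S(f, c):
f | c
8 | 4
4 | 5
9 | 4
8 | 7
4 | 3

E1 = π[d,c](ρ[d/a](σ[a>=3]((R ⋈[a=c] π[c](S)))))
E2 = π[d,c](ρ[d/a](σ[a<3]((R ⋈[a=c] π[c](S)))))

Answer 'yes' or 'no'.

E1 stepwise |·|:
  R → 4
  S → 5
  π[c](S) → 5
  (R ⋈[a=c] π[c](S)) → 4
  σ[a>=3]((R ⋈[a=c] π[c](S))) → 4
  ρ[d/a](σ[a>=3]((R ⋈[a=c] π[c](S)))) → 4
  π[d,c](ρ[d/a](σ[a>=3]((R ⋈[a=c] π[c](S))))) → 4
E2 stepwise |·|:
  R → 4
  S → 5
  π[c](S) → 5
  (R ⋈[a=c] π[c](S)) → 4
  σ[a<3]((R ⋈[a=c] π[c](S))) → 0
  ρ[d/a](σ[a<3]((R ⋈[a=c] π[c](S)))) → 0
  π[d,c](ρ[d/a](σ[a<3]((R ⋈[a=c] π[c](S))))) → 0

E1 result:
d | c
4 | 4
4 | 4
5 | 5
7 | 7
E2 result:
d | c
(0 rows)
Witness: (4, 4) appears 2× in E1 but 0× in E2.

no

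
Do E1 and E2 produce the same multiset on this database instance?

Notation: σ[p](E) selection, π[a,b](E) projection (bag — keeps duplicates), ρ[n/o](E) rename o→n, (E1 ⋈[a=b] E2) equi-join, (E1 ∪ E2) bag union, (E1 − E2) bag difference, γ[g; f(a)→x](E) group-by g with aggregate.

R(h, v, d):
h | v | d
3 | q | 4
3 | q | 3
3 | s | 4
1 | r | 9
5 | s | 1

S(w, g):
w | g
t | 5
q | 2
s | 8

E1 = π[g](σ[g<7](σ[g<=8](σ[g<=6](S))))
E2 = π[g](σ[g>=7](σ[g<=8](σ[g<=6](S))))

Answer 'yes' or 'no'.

E1 row counts bottom-up:
  S → 3
  σ[g<=6](S) → 2
  σ[g<=8](σ[g<=6](S)) → 2
  σ[g<7](σ[g<=8](σ[g<=6](S))) → 2
  π[g](σ[g<7](σ[g<=8](σ[g<=6](S)))) → 2
E2 row counts bottom-up:
  S → 3
  σ[g<=6](S) → 2
  σ[g<=8](σ[g<=6](S)) → 2
  σ[g>=7](σ[g<=8](σ[g<=6](S))) → 0
  π[g](σ[g>=7](σ[g<=8](σ[g<=6](S)))) → 0

E1 result:
g
2
5
E2 result:
g
(0 rows)
Witness: (2,) appears 1× in E1 but 0× in E2.

no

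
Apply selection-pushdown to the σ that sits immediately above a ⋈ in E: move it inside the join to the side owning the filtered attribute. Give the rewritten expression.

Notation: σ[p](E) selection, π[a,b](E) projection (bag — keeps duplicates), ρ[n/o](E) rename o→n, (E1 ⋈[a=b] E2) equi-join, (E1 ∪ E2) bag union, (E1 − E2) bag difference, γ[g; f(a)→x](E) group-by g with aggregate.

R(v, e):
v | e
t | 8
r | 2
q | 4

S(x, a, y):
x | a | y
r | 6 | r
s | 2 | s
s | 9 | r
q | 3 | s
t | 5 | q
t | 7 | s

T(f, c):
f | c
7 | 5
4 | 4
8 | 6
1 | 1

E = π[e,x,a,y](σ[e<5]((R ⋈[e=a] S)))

σ filters on e, owned by the left side.
E' = π[e,x,a,y]((σ[e<5](R) ⋈[e=a] S))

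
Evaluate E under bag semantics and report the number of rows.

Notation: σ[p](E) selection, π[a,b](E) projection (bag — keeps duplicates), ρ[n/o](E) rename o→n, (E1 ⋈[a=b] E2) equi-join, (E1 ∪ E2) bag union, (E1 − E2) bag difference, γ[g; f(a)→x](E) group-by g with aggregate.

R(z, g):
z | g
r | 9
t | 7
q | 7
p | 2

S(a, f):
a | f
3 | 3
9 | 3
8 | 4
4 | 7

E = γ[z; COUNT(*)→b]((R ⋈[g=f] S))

Stepwise |·|:
  R → 4
  S → 4
  (R ⋈[g=f] S) → 2
  γ[z; COUNT(*)→b]((R ⋈[g=f] S)) → 2

|E| = 2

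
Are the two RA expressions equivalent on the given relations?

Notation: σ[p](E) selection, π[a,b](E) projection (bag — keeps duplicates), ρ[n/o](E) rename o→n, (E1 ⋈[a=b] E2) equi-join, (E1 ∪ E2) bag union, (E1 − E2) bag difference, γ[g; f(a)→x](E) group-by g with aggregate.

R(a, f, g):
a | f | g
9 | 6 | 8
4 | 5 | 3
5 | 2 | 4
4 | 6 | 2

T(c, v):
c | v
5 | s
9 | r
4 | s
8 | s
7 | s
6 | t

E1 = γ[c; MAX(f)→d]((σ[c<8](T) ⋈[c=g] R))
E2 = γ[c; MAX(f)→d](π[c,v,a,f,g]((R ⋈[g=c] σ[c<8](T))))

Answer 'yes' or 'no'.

E1 stepwise |·|:
  T → 6
  σ[c<8](T) → 4
  R → 4
  (σ[c<8](T) ⋈[c=g] R) → 1
  γ[c; MAX(f)→d]((σ[c<8](T) ⋈[c=g] R)) → 1
E2 stepwise |·|:
  R → 4
  T → 6
  σ[c<8](T) → 4
  (R ⋈[g=c] σ[c<8](T)) → 1
  π[c,v,a,f,g]((R ⋈[g=c] σ[c<8](T))) → 1
  γ[c; MAX(f)→d](π[c,v,a,f,g]((R ⋈[g=c] σ[c<8](T)))) → 1

E1 and E2 produce the same multiset:
c | d
4 | 2

yes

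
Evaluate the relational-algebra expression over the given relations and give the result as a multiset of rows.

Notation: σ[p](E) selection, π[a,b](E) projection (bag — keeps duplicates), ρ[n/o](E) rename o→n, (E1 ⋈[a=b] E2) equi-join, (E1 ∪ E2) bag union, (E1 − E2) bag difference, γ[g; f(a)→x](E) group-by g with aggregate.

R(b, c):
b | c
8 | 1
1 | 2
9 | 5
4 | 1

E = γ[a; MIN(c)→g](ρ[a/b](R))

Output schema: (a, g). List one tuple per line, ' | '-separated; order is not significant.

Row counts bottom-up:
  R → 4
  ρ[a/b](R) → 4
  γ[a; MIN(c)→g](ρ[a/b](R)) → 4

== RESULT ==
a | g
1 | 2
4 | 1
8 | 1
9 | 5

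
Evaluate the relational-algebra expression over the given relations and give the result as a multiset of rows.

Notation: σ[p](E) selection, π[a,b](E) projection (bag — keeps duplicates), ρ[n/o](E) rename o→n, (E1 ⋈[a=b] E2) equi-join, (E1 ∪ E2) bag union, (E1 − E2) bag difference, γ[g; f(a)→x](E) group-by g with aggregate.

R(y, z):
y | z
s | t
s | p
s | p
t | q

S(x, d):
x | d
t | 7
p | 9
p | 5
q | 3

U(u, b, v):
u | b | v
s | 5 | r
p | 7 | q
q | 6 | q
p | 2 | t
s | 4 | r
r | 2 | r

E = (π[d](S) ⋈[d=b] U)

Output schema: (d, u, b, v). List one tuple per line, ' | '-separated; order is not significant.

Row counts bottom-up:
  S → 4
  π[d](S) → 4
  U → 6
  (π[d](S) ⋈[d=b] U) → 2

== RESULT ==
d | u | b | v
5 | s | 5 | r
7 | p | 7 | q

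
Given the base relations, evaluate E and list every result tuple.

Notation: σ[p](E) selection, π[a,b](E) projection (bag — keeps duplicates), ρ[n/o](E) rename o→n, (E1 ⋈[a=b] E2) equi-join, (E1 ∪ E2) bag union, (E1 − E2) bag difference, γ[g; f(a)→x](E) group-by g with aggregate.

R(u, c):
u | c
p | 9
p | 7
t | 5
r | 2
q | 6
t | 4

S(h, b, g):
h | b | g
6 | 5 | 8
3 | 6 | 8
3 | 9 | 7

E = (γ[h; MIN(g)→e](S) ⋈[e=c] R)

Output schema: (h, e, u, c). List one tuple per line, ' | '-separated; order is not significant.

Subexpression sizes:
  S → 3
  γ[h; MIN(g)→e](S) → 2
  R → 6
  (γ[h; MIN(g)→e](S) ⋈[e=c] R) → 1

== RESULT ==
h | e | u | c
3 | 7 | p | 7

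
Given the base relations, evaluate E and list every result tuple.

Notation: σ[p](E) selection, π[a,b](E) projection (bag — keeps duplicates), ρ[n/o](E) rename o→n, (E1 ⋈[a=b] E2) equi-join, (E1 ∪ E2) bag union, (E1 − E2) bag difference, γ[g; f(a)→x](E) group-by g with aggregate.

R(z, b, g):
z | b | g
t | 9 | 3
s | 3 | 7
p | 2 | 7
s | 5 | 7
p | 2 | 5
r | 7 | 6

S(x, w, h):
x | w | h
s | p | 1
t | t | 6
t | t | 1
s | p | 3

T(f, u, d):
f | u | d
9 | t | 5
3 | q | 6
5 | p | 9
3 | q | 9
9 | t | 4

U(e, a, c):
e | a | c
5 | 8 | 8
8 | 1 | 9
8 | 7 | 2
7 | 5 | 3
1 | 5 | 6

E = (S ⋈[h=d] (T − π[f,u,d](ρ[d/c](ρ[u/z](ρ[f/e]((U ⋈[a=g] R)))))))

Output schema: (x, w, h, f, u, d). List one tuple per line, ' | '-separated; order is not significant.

Stepwise |·|:
  S → 4
  T → 5
  U → 5
  R → 6
  (U ⋈[a=g] R) → 5
  ρ[f/e]((U ⋈[a=g] R)) → 5
  ρ[u/z](ρ[f/e]((U ⋈[a=g] R))) → 5
  ρ[d/c](ρ[u/z](ρ[f/e]((U ⋈[a=g] R)))) → 5
  π[f,u,d](ρ[d/c](ρ[u/z](ρ[f/e]((U ⋈[a=g] R))))) → 5
  (T − π[f,u,d](ρ[d/c](ρ[u/z](ρ[f/e]((U ⋈[a=g] R)))))) → 5
  (S ⋈[h=d] (T − π[f,u,d](ρ[d/c](ρ[u/z](ρ[f/e]((U ⋈[a=g] R))))))) → 1

== RESULT ==
x | w | h | f | u | d
t | t | 6 | 3 | q | 6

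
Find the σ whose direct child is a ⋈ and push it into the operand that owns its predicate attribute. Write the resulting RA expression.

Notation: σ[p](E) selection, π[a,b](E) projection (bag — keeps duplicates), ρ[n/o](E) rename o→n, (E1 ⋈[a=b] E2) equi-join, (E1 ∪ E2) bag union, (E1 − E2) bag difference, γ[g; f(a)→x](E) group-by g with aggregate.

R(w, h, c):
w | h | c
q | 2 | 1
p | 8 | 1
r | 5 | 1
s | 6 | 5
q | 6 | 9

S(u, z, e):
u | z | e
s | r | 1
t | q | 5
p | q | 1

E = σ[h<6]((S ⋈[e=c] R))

σ filters on h, owned by the right side.
E' = (S ⋈[e=c] σ[h<6](R))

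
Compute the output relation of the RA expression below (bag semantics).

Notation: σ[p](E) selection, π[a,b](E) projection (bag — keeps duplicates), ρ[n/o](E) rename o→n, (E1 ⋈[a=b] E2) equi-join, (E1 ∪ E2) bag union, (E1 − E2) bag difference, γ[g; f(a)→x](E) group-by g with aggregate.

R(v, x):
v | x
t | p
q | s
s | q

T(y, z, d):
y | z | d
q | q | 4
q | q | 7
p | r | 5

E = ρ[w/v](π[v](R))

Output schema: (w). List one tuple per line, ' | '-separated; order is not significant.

Stepwise |·|:
  R → 3
  π[v](R) → 3
  ρ[w/v](π[v](R)) → 3

== RESULT ==
w
q
s
t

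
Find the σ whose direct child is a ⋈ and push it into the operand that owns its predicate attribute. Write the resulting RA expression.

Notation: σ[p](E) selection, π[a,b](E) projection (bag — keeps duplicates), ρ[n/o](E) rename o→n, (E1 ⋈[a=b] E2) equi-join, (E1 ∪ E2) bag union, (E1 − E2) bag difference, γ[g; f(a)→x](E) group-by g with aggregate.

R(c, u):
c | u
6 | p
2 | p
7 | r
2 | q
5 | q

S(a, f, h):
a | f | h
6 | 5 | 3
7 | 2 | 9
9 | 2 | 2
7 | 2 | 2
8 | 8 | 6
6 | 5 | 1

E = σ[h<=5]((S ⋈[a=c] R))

σ filters on h, owned by the left side.
E' = (σ[h<=5](S) ⋈[a=c] R)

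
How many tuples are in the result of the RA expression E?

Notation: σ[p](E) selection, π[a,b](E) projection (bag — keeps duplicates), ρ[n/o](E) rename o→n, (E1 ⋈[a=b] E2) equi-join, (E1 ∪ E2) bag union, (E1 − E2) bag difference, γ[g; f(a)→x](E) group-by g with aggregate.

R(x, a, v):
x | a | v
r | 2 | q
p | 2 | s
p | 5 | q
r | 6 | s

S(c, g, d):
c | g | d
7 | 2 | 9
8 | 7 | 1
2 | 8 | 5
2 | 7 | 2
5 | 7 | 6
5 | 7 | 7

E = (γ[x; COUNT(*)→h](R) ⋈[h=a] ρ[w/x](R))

Per-node cardinality:
  R → 4
  γ[x; COUNT(*)→h](R) → 2
  R → 4
  ρ[w/x](R) → 4
  (γ[x; COUNT(*)→h](R) ⋈[h=a] ρ[w/x](R)) → 4

|E| = 4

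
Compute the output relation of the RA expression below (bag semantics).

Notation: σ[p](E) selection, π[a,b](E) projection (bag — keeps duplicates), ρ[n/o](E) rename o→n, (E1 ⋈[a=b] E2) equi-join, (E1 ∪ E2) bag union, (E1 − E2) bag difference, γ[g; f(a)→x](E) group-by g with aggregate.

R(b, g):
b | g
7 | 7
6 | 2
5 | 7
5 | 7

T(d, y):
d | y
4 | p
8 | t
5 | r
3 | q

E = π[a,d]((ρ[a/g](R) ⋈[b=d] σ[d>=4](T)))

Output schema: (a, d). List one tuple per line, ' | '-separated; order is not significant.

Per-node cardinality:
  R → 4
  ρ[a/g](R) → 4
  T → 4
  σ[d>=4](T) → 3
  (ρ[a/g](R) ⋈[b=d] σ[d>=4](T)) → 2
  π[a,d]((ρ[a/g](R) ⋈[b=d] σ[d>=4](T))) → 2

== RESULT ==
a | d
7 | 5
7 | 5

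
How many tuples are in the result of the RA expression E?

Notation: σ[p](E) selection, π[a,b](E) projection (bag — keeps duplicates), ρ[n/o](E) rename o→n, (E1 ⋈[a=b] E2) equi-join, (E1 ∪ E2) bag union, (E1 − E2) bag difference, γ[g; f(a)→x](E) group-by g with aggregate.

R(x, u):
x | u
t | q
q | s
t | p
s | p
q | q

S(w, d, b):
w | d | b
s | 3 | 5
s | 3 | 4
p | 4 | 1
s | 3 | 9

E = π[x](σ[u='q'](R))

Row counts bottom-up:
  R → 5
  σ[u='q'](R) → 2
  π[x](σ[u='q'](R)) → 2

|E| = 2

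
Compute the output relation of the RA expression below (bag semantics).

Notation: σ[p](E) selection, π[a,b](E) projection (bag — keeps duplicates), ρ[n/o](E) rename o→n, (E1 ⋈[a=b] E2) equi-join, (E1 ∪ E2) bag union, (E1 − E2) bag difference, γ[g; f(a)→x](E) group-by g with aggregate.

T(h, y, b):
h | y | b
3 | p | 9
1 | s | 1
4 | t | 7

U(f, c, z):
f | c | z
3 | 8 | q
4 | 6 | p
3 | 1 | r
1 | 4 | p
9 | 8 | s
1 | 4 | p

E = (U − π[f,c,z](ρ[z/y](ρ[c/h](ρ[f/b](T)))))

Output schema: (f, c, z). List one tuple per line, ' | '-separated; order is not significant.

Subexpression sizes:
  U → 6
  T → 3
  ρ[f/b](T) → 3
  ρ[c/h](ρ[f/b](T)) → 3
  ρ[z/y](ρ[c/h](ρ[f/b](T))) → 3
  π[f,c,z](ρ[z/y](ρ[c/h](ρ[f/b](T)))) → 3
  (U − π[f,c,z](ρ[z/y](ρ[c/h](ρ[f/b](T))))) → 6

== RESULT ==
f | c | z
1 | 4 | p
1 | 4 | p
3 | 1 | r
3 | 8 | q
4 | 6 | p
9 | 8 | s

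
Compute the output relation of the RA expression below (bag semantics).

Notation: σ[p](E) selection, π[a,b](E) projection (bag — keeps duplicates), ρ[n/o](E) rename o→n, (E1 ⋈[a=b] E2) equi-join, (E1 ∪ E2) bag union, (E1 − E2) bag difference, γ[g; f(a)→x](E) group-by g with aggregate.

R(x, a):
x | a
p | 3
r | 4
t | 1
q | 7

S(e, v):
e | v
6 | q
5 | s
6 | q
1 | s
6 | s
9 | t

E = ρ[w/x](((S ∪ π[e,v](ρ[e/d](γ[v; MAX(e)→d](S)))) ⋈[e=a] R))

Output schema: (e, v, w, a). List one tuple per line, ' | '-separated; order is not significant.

Per-node cardinality:
  S → 6
  S → 6
  γ[v; MAX(e)→d](S) → 3
  ρ[e/d](γ[v; MAX(e)→d](S)) → 3
  π[e,v](ρ[e/d](γ[v; MAX(e)→d](S))) → 3
  (S ∪ π[e,v](ρ[e/d](γ[v; MAX(e)→d](S)))) → 9
  R → 4
  ((S ∪ π[e,v](ρ[e/d](γ[v; MAX(e)→d](S)))) ⋈[e=a] R) → 1
  ρ[w/x](((S ∪ π[e,v](ρ[e/d](γ[v; MAX(e)→d](S)))) ⋈[e=a] R)) → 1

== RESULT ==
e | v | w | a
1 | s | t | 1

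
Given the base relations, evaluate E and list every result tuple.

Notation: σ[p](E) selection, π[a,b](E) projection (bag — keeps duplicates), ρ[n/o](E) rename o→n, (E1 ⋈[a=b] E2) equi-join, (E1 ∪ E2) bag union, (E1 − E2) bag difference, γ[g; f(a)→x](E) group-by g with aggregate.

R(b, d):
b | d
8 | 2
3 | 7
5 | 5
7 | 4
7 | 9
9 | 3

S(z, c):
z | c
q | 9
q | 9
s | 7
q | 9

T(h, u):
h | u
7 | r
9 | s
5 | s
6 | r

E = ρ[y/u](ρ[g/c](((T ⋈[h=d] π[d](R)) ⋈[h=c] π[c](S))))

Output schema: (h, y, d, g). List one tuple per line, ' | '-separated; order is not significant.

Stepwise |·|:
  T → 4
  R → 6
  π[d](R) → 6
  (T ⋈[h=d] π[d](R)) → 3
  S → 4
  π[c](S) → 4
  ((T ⋈[h=d] π[d](R)) ⋈[h=c] π[c](S)) → 4
  ρ[g/c](((T ⋈[h=d] π[d](R)) ⋈[h=c] π[c](S))) → 4
  ρ[y/u](ρ[g/c](((T ⋈[h=d] π[d](R)) ⋈[h=c] π[c](S)))) → 4

== RESULT ==
h | y | d | g
7 | r | 7 | 7
9 | s | 9 | 9
9 | s | 9 | 9
9 | s | 9 | 9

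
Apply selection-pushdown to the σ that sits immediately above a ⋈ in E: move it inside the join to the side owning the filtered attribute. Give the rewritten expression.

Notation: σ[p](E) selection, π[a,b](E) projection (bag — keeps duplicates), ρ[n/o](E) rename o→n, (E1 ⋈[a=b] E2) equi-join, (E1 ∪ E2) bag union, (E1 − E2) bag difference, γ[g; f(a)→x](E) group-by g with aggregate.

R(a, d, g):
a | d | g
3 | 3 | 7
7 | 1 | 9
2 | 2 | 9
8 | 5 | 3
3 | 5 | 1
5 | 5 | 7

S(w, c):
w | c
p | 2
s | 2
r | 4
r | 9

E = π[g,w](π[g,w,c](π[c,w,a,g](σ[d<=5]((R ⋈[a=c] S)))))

σ filters on d, owned by the left side.
E' = π[g,w](π[g,w,c](π[c,w,a,g]((σ[d<=5](R) ⋈[a=c] S))))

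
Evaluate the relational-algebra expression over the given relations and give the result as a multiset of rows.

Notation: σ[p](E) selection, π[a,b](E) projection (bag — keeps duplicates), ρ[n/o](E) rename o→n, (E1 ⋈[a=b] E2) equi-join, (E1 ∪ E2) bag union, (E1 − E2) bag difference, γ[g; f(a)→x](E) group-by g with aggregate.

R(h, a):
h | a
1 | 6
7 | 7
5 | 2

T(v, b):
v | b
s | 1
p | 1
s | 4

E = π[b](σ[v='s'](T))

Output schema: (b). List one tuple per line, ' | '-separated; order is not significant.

Row counts bottom-up:
  T → 3
  σ[v='s'](T) → 2
  π[b](σ[v='s'](T)) → 2

== RESULT ==
b
1
4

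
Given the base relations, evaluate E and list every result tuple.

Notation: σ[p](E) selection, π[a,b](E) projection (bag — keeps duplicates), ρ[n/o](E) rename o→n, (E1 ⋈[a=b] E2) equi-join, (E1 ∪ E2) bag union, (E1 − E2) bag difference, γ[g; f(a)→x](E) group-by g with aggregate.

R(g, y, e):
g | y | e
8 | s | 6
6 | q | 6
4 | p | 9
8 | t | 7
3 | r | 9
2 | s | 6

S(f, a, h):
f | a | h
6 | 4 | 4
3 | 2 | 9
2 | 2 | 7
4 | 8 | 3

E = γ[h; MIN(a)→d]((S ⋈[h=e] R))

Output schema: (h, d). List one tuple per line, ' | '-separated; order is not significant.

Stepwise |·|:
  S → 4
  R → 6
  (S ⋈[h=e] R) → 3
  γ[h; MIN(a)→d]((S ⋈[h=e] R)) → 2

== RESULT ==
h | d
7 | 2
9 | 2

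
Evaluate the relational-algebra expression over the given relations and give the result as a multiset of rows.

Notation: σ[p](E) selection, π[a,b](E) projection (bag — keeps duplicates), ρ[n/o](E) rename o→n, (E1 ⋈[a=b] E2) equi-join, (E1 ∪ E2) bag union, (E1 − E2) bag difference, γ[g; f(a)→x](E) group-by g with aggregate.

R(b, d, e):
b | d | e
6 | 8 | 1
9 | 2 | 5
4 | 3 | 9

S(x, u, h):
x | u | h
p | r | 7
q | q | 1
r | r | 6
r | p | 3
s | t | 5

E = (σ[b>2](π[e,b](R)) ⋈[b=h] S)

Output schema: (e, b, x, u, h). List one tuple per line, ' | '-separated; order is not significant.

Stepwise |·|:
  R → 3
  π[e,b](R) → 3
  σ[b>2](π[e,b](R)) → 3
  S → 5
  (σ[b>2](π[e,b](R)) ⋈[b=h] S) → 1

== RESULT ==
e | b | x | u | h
1 | 6 | r | r | 6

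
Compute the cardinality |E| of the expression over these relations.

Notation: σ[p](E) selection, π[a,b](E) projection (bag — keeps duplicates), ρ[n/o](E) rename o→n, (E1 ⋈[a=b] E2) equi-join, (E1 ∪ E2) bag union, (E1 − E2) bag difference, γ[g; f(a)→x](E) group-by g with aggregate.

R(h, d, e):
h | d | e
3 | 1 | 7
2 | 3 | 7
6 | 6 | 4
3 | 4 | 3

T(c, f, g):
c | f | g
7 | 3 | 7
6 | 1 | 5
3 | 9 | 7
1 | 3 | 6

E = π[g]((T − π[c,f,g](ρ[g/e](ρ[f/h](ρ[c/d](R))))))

Per-node cardinality:
  T → 4
  R → 4
  ρ[c/d](R) → 4
  ρ[f/h](ρ[c/d](R)) → 4
  ρ[g/e](ρ[f/h](ρ[c/d](R))) → 4
  π[c,f,g](ρ[g/e](ρ[f/h](ρ[c/d](R)))) → 4
  (T − π[c,f,g](ρ[g/e](ρ[f/h](ρ[c/d](R))))) → 4
  π[g]((T − π[c,f,g](ρ[g/e](ρ[f/h](ρ[c/d](R)))))) → 4

|E| = 4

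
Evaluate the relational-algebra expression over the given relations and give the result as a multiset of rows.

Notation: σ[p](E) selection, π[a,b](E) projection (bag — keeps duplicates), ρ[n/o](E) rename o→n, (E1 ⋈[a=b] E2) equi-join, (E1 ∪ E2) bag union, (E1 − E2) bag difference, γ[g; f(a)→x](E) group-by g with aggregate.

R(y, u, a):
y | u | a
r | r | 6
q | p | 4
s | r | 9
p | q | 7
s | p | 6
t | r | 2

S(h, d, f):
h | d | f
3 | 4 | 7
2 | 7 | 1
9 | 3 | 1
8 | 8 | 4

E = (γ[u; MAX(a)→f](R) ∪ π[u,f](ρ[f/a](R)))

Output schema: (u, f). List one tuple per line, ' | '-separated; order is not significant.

Stepwise |·|:
  R → 6
  γ[u; MAX(a)→f](R) → 3
  R → 6
  ρ[f/a](R) → 6
  π[u,f](ρ[f/a](R)) → 6
  (γ[u; MAX(a)→f](R) ∪ π[u,f](ρ[f/a](R))) → 9

== RESULT ==
u | f
p | 4
p | 6
p | 6
q | 7
q | 7
r | 2
r | 6
r | 9
r | 9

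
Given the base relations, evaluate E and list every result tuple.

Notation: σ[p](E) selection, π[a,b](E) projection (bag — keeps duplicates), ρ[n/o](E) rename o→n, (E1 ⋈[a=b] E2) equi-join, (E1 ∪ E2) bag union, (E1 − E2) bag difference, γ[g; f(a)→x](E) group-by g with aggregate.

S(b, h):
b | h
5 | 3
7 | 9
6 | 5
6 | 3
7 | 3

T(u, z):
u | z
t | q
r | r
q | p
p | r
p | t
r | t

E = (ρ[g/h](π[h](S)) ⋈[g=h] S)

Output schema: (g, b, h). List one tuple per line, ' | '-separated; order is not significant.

Stepwise |·|:
  S → 5
  π[h](S) → 5
  ρ[g/h](π[h](S)) → 5
  S → 5
  (ρ[g/h](π[h](S)) ⋈[g=h] S) → 11

== RESULT ==
g | b | h
3 | 5 | 3
3 | 5 | 3
3 | 5 | 3
3 | 6 | 3
3 | 6 | 3
3 | 6 | 3
3 | 7 | 3
3 | 7 | 3
3 | 7 | 3
5 | 6 | 5
9 | 7 | 9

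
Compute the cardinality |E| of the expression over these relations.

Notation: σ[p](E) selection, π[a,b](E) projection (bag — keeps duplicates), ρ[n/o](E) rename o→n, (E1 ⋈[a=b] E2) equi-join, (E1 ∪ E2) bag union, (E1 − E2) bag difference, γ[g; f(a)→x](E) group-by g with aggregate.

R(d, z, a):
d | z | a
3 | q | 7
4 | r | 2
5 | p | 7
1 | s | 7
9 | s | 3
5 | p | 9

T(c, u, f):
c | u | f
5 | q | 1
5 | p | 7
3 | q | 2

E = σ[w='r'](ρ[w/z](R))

Row counts bottom-up:
  R → 6
  ρ[w/z](R) → 6
  σ[w='r'](ρ[w/z](R)) → 1

|E| = 1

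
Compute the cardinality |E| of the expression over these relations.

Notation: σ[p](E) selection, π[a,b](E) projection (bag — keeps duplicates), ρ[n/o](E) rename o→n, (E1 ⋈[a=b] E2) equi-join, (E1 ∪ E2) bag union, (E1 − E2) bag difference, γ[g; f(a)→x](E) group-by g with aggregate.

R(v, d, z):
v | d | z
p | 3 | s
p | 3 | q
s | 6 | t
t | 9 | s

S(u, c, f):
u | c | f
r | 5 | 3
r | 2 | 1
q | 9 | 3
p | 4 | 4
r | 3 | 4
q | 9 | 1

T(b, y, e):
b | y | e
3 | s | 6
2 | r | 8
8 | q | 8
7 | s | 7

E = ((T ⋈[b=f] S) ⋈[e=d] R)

Stepwise |·|:
  T → 4
  S → 6
  (T ⋈[b=f] S) → 2
  R → 4
  ((T ⋈[b=f] S) ⋈[e=d] R) → 2

|E| = 2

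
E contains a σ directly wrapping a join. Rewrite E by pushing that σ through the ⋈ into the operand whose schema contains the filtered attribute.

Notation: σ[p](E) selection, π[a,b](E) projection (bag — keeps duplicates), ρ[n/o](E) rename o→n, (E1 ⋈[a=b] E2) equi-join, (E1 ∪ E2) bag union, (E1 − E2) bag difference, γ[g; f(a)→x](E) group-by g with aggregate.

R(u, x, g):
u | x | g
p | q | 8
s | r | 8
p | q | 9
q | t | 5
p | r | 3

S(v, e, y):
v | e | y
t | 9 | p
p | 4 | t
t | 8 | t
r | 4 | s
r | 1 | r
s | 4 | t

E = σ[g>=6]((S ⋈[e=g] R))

σ filters on g, owned by the right side.
E' = (S ⋈[e=g] σ[g>=6](R))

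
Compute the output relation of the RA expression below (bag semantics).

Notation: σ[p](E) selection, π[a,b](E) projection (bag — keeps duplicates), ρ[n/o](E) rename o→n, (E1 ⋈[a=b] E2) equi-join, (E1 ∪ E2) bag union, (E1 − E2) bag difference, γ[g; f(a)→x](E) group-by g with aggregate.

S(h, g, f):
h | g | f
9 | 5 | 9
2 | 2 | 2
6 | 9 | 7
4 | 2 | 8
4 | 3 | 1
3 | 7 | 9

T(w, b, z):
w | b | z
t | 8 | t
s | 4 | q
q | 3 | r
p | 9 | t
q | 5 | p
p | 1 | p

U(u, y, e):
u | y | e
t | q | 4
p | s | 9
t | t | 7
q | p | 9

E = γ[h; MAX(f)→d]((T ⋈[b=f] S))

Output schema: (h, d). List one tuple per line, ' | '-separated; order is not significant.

Per-node cardinality:
  T → 6
  S → 6
  (T ⋈[b=f] S) → 4
  γ[h; MAX(f)→d]((T ⋈[b=f] S)) → 3

== RESULT ==
h | d
3 | 9
4 | 8
9 | 9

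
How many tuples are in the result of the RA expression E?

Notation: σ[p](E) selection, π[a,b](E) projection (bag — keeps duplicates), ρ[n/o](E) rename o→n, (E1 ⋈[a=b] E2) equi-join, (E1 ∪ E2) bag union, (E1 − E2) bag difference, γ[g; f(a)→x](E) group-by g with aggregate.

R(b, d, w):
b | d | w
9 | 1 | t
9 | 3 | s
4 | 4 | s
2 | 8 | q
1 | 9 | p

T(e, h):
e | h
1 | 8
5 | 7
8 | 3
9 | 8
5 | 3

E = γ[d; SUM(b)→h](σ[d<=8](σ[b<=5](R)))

Subexpression sizes:
  R → 5
  σ[b<=5](R) → 3
  σ[d<=8](σ[b<=5](R)) → 2
  γ[d; SUM(b)→h](σ[d<=8](σ[b<=5](R))) → 2

|E| = 2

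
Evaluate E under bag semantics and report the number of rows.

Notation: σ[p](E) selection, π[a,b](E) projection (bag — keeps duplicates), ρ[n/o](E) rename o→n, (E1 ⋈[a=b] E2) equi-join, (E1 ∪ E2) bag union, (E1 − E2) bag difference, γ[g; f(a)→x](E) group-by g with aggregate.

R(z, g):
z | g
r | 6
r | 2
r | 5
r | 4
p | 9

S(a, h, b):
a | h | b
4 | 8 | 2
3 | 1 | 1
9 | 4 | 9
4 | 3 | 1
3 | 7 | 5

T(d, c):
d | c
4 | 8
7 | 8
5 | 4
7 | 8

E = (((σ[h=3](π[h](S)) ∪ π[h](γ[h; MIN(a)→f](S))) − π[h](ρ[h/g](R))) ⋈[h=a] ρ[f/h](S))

Row counts bottom-up:
  S → 5
  π[h](S) → 5
  σ[h=3](π[h](S)) → 1
  S → 5
  γ[h; MIN(a)→f](S) → 5
  π[h](γ[h; MIN(a)→f](S)) → 5
  (σ[h=3](π[h](S)) ∪ π[h](γ[h; MIN(a)→f](S))) → 6
  R → 5
  ρ[h/g](R) → 5
  π[h](ρ[h/g](R)) → 5
  ((σ[h=3](π[h](S)) ∪ π[h](γ[h; MIN(a)→f](S))) − π[h](ρ[h/g](R))) → 5
  S → 5
  ρ[f/h](S) → 5
  (((σ[h=3](π[h](S)) ∪ π[h](γ[h; MIN(a)→f](S))) − π[h](ρ[h/g](R))) ⋈[h=a] ρ[f/h](S)) → 4

|E| = 4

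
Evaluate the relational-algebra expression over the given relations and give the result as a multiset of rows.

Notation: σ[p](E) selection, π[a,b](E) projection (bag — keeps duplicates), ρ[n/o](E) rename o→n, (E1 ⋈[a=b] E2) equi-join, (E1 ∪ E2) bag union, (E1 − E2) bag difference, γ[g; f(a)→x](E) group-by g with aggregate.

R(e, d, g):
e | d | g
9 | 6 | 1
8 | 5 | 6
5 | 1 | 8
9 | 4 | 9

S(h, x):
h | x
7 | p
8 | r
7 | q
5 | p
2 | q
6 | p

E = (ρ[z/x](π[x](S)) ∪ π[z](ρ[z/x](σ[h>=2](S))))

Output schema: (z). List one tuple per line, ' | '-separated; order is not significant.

Stepwise |·|:
  S → 6
  π[x](S) → 6
  ρ[z/x](π[x](S)) → 6
  S → 6
  σ[h>=2](S) → 6
  ρ[z/x](σ[h>=2](S)) → 6
  π[z](ρ[z/x](σ[h>=2](S))) → 6
  (ρ[z/x](π[x](S)) ∪ π[z](ρ[z/x](σ[h>=2](S)))) → 12

== RESULT ==
z
p
p
p
p
p
p
q
q
q
q
r
r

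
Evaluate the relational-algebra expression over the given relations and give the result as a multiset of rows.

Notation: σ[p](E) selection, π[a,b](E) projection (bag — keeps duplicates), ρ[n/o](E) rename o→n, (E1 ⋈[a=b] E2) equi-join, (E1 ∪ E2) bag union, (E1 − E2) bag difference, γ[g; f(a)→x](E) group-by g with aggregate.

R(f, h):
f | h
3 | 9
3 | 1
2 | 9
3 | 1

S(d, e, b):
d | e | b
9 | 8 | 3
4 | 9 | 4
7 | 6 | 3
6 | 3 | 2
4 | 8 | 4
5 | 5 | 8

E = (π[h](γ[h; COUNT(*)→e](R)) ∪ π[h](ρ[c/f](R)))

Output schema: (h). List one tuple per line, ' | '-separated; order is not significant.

Stepwise |·|:
  R → 4
  γ[h; COUNT(*)→e](R) → 2
  π[h](γ[h; COUNT(*)→e](R)) → 2
  R → 4
  ρ[c/f](R) → 4
  π[h](ρ[c/f](R)) → 4
  (π[h](γ[h; COUNT(*)→e](R)) ∪ π[h](ρ[c/f](R))) → 6

== RESULT ==
h
1
1
1
9
9
9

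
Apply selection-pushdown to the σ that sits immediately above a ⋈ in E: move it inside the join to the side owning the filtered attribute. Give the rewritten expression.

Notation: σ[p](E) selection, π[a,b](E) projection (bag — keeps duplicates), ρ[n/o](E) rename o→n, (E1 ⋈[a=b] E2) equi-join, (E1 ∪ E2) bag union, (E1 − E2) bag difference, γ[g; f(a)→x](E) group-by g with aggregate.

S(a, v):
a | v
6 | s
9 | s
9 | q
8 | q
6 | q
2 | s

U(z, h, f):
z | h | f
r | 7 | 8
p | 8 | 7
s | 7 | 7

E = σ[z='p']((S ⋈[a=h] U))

σ filters on z, owned by the right side.
E' = (S ⋈[a=h] σ[z='p'](U))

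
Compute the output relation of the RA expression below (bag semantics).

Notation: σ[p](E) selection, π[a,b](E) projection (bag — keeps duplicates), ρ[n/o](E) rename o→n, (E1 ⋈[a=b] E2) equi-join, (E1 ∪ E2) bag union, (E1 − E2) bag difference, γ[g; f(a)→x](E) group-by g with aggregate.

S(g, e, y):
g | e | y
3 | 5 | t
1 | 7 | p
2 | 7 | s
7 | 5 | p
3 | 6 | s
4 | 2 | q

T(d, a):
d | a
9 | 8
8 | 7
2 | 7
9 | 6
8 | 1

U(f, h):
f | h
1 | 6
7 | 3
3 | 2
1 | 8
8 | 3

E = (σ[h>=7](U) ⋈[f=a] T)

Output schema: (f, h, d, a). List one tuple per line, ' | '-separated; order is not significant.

Row counts bottom-up:
  U → 5
  σ[h>=7](U) → 1
  T → 5
  (σ[h>=7](U) ⋈[f=a] T) → 1

== RESULT ==
f | h | d | a
1 | 8 | 8 | 1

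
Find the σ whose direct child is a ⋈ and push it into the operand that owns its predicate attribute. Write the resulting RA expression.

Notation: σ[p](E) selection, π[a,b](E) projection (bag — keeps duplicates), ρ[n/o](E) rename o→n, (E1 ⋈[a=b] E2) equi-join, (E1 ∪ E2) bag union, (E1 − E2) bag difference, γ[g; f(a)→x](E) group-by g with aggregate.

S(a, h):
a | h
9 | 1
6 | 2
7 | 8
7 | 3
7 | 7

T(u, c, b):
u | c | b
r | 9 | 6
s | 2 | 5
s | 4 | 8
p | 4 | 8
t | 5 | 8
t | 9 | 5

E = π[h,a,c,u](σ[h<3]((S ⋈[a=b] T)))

σ filters on h, owned by the left side.
E' = π[h,a,c,u]((σ[h<3](S) ⋈[a=b] T))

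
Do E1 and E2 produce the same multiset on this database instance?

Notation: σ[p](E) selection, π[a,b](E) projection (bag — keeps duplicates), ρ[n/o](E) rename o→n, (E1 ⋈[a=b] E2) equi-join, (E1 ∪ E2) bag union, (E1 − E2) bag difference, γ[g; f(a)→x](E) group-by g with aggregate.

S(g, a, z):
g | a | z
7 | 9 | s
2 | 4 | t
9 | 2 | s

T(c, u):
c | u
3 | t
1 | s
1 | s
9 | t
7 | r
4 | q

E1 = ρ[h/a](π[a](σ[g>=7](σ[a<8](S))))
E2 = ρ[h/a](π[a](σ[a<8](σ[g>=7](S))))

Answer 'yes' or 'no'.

E1 subexpression sizes:
  S → 3
  σ[a<8](S) → 2
  σ[g>=7](σ[a<8](S)) → 1
  π[a](σ[g>=7](σ[a<8](S))) → 1
  ρ[h/a](π[a](σ[g>=7](σ[a<8](S)))) → 1
E2 subexpression sizes:
  S → 3
  σ[g>=7](S) → 2
  σ[a<8](σ[g>=7](S)) → 1
  π[a](σ[a<8](σ[g>=7](S))) → 1
  ρ[h/a](π[a](σ[a<8](σ[g>=7](S)))) → 1

E1 and E2 produce the same multiset:
h
2

yes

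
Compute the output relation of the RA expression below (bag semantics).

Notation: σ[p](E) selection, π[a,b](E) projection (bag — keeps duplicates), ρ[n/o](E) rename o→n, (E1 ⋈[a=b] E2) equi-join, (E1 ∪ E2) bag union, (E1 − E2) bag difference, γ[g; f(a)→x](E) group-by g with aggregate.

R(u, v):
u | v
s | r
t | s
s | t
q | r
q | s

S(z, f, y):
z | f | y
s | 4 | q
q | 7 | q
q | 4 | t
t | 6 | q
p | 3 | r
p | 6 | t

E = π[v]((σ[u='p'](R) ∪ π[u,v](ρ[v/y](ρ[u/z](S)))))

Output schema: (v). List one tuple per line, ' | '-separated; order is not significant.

Stepwise |·|:
  R → 5
  σ[u='p'](R) → 0
  S → 6
  ρ[u/z](S) → 6
  ρ[v/y](ρ[u/z](S)) → 6
  π[u,v](ρ[v/y](ρ[u/z](S))) → 6
  (σ[u='p'](R) ∪ π[u,v](ρ[v/y](ρ[u/z](S)))) → 6
  π[v]((σ[u='p'](R) ∪ π[u,v](ρ[v/y](ρ[u/z](S))))) → 6

== RESULT ==
v
q
q
q
r
t
t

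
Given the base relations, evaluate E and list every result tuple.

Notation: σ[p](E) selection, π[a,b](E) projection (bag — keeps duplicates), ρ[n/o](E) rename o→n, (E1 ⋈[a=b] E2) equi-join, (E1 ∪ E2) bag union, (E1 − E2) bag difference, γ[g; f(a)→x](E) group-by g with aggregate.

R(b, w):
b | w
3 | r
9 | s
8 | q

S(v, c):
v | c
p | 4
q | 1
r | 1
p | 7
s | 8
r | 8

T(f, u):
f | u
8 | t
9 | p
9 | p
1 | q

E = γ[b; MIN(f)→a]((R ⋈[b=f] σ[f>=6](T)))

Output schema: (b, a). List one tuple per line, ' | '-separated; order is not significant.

Stepwise |·|:
  R → 3
  T → 4
  σ[f>=6](T) → 3
  (R ⋈[b=f] σ[f>=6](T)) → 3
  γ[b; MIN(f)→a]((R ⋈[b=f] σ[f>=6](T))) → 2

== RESULT ==
b | a
8 | 8
9 | 9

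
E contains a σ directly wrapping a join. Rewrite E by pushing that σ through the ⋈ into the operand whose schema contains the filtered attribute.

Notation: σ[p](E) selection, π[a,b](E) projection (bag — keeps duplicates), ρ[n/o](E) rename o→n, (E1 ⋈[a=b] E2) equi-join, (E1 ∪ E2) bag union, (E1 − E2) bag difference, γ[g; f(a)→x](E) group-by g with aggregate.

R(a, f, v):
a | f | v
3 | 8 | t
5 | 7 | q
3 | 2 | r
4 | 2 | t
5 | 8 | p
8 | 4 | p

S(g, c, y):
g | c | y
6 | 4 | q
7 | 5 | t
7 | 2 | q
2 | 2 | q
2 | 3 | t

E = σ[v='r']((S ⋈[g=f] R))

σ filters on v, owned by the right side.
E' = (S ⋈[g=f] σ[v='r'](R))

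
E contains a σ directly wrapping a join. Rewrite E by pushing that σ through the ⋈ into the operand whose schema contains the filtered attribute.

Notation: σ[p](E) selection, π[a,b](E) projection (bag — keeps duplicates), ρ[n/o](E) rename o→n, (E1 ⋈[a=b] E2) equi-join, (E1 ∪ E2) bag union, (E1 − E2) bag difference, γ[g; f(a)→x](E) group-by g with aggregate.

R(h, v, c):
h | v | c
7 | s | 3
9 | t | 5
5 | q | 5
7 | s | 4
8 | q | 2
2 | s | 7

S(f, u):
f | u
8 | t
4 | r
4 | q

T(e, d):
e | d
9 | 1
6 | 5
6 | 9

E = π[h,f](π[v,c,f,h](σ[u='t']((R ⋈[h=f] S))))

σ filters on u, owned by the right side.
E' = π[h,f](π[v,c,f,h]((R ⋈[h=f] σ[u='t'](S))))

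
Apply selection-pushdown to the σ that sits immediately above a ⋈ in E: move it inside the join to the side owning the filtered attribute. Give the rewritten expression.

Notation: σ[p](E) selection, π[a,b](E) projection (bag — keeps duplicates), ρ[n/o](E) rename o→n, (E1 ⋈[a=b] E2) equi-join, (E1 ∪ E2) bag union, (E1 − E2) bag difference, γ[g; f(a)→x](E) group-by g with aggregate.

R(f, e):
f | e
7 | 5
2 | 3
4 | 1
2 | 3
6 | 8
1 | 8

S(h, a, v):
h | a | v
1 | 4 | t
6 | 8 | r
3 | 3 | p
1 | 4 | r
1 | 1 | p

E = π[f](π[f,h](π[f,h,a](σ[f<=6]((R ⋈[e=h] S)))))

σ filters on f, owned by the left side.
E' = π[f](π[f,h](π[f,h,a]((σ[f<=6](R) ⋈[e=h] S))))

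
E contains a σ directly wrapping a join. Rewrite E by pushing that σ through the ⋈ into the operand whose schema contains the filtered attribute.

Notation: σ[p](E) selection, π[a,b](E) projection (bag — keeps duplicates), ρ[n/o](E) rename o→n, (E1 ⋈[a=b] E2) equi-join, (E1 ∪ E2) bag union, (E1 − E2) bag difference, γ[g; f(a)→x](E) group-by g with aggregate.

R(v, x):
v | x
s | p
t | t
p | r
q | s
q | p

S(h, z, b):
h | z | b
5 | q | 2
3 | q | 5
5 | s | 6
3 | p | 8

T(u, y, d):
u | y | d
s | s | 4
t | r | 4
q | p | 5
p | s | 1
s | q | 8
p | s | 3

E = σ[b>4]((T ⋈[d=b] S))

σ filters on b, owned by the right side.
E' = (T ⋈[d=b] σ[b>4](S))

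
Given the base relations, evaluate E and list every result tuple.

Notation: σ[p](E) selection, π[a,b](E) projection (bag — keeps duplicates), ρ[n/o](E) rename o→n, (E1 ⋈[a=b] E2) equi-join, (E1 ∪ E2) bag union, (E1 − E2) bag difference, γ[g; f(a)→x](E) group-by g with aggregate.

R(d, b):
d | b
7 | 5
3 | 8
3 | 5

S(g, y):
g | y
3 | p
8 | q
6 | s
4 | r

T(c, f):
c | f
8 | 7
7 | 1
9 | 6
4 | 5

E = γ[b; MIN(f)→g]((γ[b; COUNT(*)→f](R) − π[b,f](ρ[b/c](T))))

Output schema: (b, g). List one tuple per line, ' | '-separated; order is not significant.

Per-node cardinality:
  R → 3
  γ[b; COUNT(*)→f](R) → 2
  T → 4
  ρ[b/c](T) → 4
  π[b,f](ρ[b/c](T)) → 4
  (γ[b; COUNT(*)→f](R) − π[b,f](ρ[b/c](T))) → 2
  γ[b; MIN(f)→g]((γ[b; COUNT(*)→f](R) − π[b,f](ρ[b/c](T)))) → 2

== RESULT ==
b | g
5 | 2
8 | 1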